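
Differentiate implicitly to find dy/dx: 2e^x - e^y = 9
Differentiate the relation implicitly: treat y = y(x) and apply the chain rule, so every y-derivative picks up a y' = dy/dx factor.

With everything moved to the left-hand side, differentiate term by term:
  d/dx[2e^(x)] = 2e^(x)
  d/dx[-e^(y)] = -y'·e^(y)
  d/dx[-9] = 0

Separating the contributions that come from x directly and those that come through y:
  without y':      2e^(x)
  multiplying y':  -e^(y)

so (2e^(x)) + (-e^(y))·y' = 0, and therefore
  dy/dx = -(2e^(x))/(-e^(y)) = 2e^(x - y)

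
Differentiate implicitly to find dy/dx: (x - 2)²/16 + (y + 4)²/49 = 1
Differentiate both sides with respect to x, treating y as y(x). By the chain rule, any term containing y contributes a factor of y' = dy/dx when we differentiate it.

Move every term to one side and write the relation as F(x, y) = 0. Term by term,
  d/dx[(x - 2)^2/16] = x/8 - 1/4
  d/dx[(y + 4)^2/49] = 2·y'(y + 4)/49
  d/dx[-1] = 0

The pieces without y' make up ∂F/∂x and the coefficient of y' is ∂F/∂y:
  ∂F/∂x = x/8 - 1/4,
  ∂F/∂y = 2y/49 + 8/49.

Since d/dx[F] = ∂F/∂x + (∂F/∂y)·y' = 0, solve for y':
  (∂F/∂y)·y' = -∂F/∂x
  dy/dx = -(∂F/∂x)/(∂F/∂y) = -(x/8 - 1/4)/(2y/49 + 8/49)
        = -((x - 2)/8)/(2(y + 4)/49) = 49(2 - x)/(16(y + 4))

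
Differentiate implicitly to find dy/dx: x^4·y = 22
Apply d/dx to both sides, remembering that y depends on x. Each occurrence of y therefore brings in a y' = dy/dx via the chain rule.

With F(x, y) equal to the left-hand side minus the right, differentiate F term by term:
  d/dx[x^4y] = x^4·y' + 4x^3y
  d/dx[-22] = 0
Adding these up, d/dx[F] = 0 becomes
  (4x^3y) + (x^4)·y' = 0,
so isolating y',
  dy/dx = -(4x^3y)/(x^4) = -4y/x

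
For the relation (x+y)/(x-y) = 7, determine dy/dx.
Differentiate both sides with respect to x, treating y as y(x). By the chain rule, any term containing y contributes a factor of y' = dy/dx when we differentiate it.

Move every term to one side and write the relation as F(x, y) = 0. Term by term,
  d/dx[(x + y)/(x - y)] = (y' + 1)/(x - y) + (x + y)(y' - 1)/(x - y)^2
  d/dx[-7] = 0

The pieces without y' make up ∂F/∂x and the coefficient of y' is ∂F/∂y:
  ∂F/∂x = 1/(x - y) - (x + y)/(x - y)^2,
  ∂F/∂y = 1/(x - y) + (x + y)/(x - y)^2.

Since d/dx[F] = ∂F/∂x + (∂F/∂y)·y' = 0, solve for y':
  (∂F/∂y)·y' = -∂F/∂x
  dy/dx = -(∂F/∂x)/(∂F/∂y) = -(1/(x - y) - (x + y)/(x - y)^2)/(1/(x - y) + (x + y)/(x - y)^2)
        = -(-2y/(x - y)^2)/(2x/(x - y)^2) = y/x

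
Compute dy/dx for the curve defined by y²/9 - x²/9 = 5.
Apply d/dx to both sides, remembering that y depends on x. Each occurrence of y therefore brings in a y' = dy/dx via the chain rule.

With F(x, y) equal to the left-hand side minus the right, differentiate F term by term:
  d/dx[-x^2/9] = -2x/9
  d/dx[y^2/9] = 2y·y'/9
  d/dx[-5] = 0
Adding these up, d/dx[F] = 0 becomes
  (-2x/9) + (2y/9)·y' = 0,
so isolating y',
  dy/dx = -(-2x/9)/(2y/9) = x/y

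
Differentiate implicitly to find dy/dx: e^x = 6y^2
Take d/dx of both sides. Since y is implicitly a function of x, the chain rule attaches a y' = dy/dx factor whenever we differentiate through y.

Set F(x, y) = (left side) − (right side), so the curve is F = 0. Differentiating each term of F:
  d/dx[-6y^2] = -12y·y'
  d/dx[e^(x)] = e^(x)

Collecting, the y'-free part is the partial derivative in x and the y' coefficient is the partial derivative in y:
  ∂F/∂x = e^(x)
  ∂F/∂y = -12y

so d/dx[F(x, y(x))] = ∂F/∂x + (∂F/∂y)·y' = 0. Rearranging,
  dy/dx = -(∂F/∂x)/(∂F/∂y) = -(e^(x))/(-12y) = e^(x)/(12y)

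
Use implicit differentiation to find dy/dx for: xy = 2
Differentiate the relation implicitly: treat y = y(x) and apply the chain rule, so every y-derivative picks up a y' = dy/dx factor.

With everything moved to the left-hand side, differentiate term by term:
  d/dx[xy] = x·y' + y
  d/dx[-2] = 0

Separating the contributions that come from x directly and those that come through y:
  without y':      y
  multiplying y':  x

so (y) + (x)·y' = 0, and therefore
  dy/dx = -(y)/(x) = -y/x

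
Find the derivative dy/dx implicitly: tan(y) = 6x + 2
Differentiate both sides with respect to x, treating y as y(x). By the chain rule, any term containing y contributes a factor of y' = dy/dx when we differentiate it.

Move every term to one side and write the relation as F(x, y) = 0. Term by term,
  d/dx[-6x] = -6
  d/dx[tan(y)] = y'(tan(y)^2 + 1)
  d/dx[-2] = 0

The pieces without y' make up ∂F/∂x and the coefficient of y' is ∂F/∂y:
  ∂F/∂x = -6,
  ∂F/∂y = tan(y)^2 + 1.

Since d/dx[F] = ∂F/∂x + (∂F/∂y)·y' = 0, solve for y':
  (∂F/∂y)·y' = -∂F/∂x
  dy/dx = -(∂F/∂x)/(∂F/∂y) = -(-6)/(tan(y)^2 + 1) = 6cos(y)^2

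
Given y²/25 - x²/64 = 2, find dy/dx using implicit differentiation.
Take d/dx of both sides. Since y is implicitly a function of x, the chain rule attaches a y' = dy/dx factor whenever we differentiate through y.

Set F(x, y) = (left side) − (right side), so the curve is F = 0. Differentiating each term of F:
  d/dx[-x^2/64] = -x/32
  d/dx[y^2/25] = 2y·y'/25
  d/dx[-2] = 0

Collecting, the y'-free part is the partial derivative in x and the y' coefficient is the partial derivative in y:
  ∂F/∂x = -x/32
  ∂F/∂y = 2y/25

so d/dx[F(x, y(x))] = ∂F/∂x + (∂F/∂y)·y' = 0. Rearranging,
  dy/dx = -(∂F/∂x)/(∂F/∂y) = -(-x/32)/(2y/25) = 25x/(64y)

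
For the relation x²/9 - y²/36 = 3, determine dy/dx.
Differentiate both sides with respect to x, treating y as y(x). By the chain rule, any term containing y contributes a factor of y' = dy/dx when we differentiate it.

Move every term to one side and write the relation as F(x, y) = 0. Term by term,
  d/dx[x^2/9] = 2x/9
  d/dx[-y^2/36] = -y·y'/18
  d/dx[-3] = 0

The pieces without y' make up ∂F/∂x and the coefficient of y' is ∂F/∂y:
  ∂F/∂x = 2x/9,
  ∂F/∂y = -y/18.

Since d/dx[F] = ∂F/∂x + (∂F/∂y)·y' = 0, solve for y':
  (∂F/∂y)·y' = -∂F/∂x
  dy/dx = -(∂F/∂x)/(∂F/∂y) = -(2x/9)/(-y/18) = 4x/y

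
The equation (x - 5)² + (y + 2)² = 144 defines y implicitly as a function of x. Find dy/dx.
Differentiate the relation implicitly: treat y = y(x) and apply the chain rule, so every y-derivative picks up a y' = dy/dx factor.

With everything moved to the left-hand side, differentiate term by term:
  d/dx[(x - 5)^2] = 2x - 10
  d/dx[(y + 2)^2] = 2·y'(y + 2)
  d/dx[-144] = 0

Separating the contributions that come from x directly and those that come through y:
  without y':      2x - 10
  multiplying y':  2y + 4

so (2x - 10) + (2y + 4)·y' = 0, and therefore
  dy/dx = -(2x - 10)/(2y + 4) = (5 - x)/(y + 2)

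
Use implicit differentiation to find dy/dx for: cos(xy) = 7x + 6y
Differentiate the relation implicitly: treat y = y(x) and apply the chain rule, so every y-derivative picks up a y' = dy/dx factor.

With everything moved to the left-hand side, differentiate term by term:
  d/dx[-7x] = -7
  d/dx[-6y] = -6·y'
  d/dx[cos(xy)] = -(x·y' + y)·sin(xy)

Separating the contributions that come from x directly and those that come through y:
  without y':      -y·sin(xy) - 7
  multiplying y':  -x·sin(xy) - 6

so (-y·sin(xy) - 7) + (-x·sin(xy) - 6)·y' = 0, and therefore
  dy/dx = -(-y·sin(xy) - 7)/(-x·sin(xy) - 6) = -(y·sin(xy) + 7)/(x·sin(xy) + 6)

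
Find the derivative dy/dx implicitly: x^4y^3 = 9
Differentiate the relation implicitly: treat y = y(x) and apply the chain rule, so every y-derivative picks up a y' = dy/dx factor.

With everything moved to the left-hand side, differentiate term by term:
  d/dx[x^4y^3] = 3x^4y^2·y' + 4x^3y^3
  d/dx[-9] = 0

Separating the contributions that come from x directly and those that come through y:
  without y':      4x^3y^3
  multiplying y':  3x^4y^2

so (4x^3y^3) + (3x^4y^2)·y' = 0, and therefore
  dy/dx = -(4x^3y^3)/(3x^4y^2) = -4y/(3x)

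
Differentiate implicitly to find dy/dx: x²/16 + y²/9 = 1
Differentiate the relation implicitly: treat y = y(x) and apply the chain rule, so every y-derivative picks up a y' = dy/dx factor.

With everything moved to the left-hand side, differentiate term by term:
  d/dx[x^2/16] = x/8
  d/dx[y^2/9] = 2y·y'/9
  d/dx[-1] = 0

Separating the contributions that come from x directly and those that come through y:
  without y':      x/8
  multiplying y':  2y/9

so (x/8) + (2y/9)·y' = 0, and therefore
  dy/dx = -(x/8)/(2y/9) = -9x/(16y)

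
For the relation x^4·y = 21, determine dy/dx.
Differentiate the relation implicitly: treat y = y(x) and apply the chain rule, so every y-derivative picks up a y' = dy/dx factor.

With everything moved to the left-hand side, differentiate term by term:
  d/dx[x^4y] = x^4·y' + 4x^3y
  d/dx[-21] = 0

Separating the contributions that come from x directly and those that come through y:
  without y':      4x^3y
  multiplying y':  x^4

so (4x^3y) + (x^4)·y' = 0, and therefore
  dy/dx = -(4x^3y)/(x^4) = -4y/x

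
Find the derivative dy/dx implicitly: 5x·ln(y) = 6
Differentiate both sides with respect to x, treating y as y(x). By the chain rule, any term containing y contributes a factor of y' = dy/dx when we differentiate it.

Move every term to one side and write the relation as F(x, y) = 0. Term by term,
  d/dx[5x·ln(y)] = 5x·y'/y + 5ln(y)
  d/dx[-6] = 0

The pieces without y' make up ∂F/∂x and the coefficient of y' is ∂F/∂y:
  ∂F/∂x = 5ln(y),
  ∂F/∂y = 5x/y.

Since d/dx[F] = ∂F/∂x + (∂F/∂y)·y' = 0, solve for y':
  (∂F/∂y)·y' = -∂F/∂x
  dy/dx = -(∂F/∂x)/(∂F/∂y) = -(5ln(y))/(5x/y) = -y·ln(y)/x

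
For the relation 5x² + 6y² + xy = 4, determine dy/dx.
Differentiate the relation implicitly: treat y = y(x) and apply the chain rule, so every y-derivative picks up a y' = dy/dx factor.

With everything moved to the left-hand side, differentiate term by term:
  d/dx[5x^2] = 10x
  d/dx[xy] = x·y' + y
  d/dx[6y^2] = 12y·y'
  d/dx[-4] = 0

Separating the contributions that come from x directly and those that come through y:
  without y':      10x + y
  multiplying y':  x + 12y

so (10x + y) + (x + 12y)·y' = 0, and therefore
  dy/dx = -(10x + y)/(x + 12y) = (-10x - y)/(x + 12y)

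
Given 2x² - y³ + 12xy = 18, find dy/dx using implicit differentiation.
Apply d/dx to both sides, remembering that y depends on x. Each occurrence of y therefore brings in a y' = dy/dx via the chain rule.

With F(x, y) equal to the left-hand side minus the right, differentiate F term by term:
  d/dx[2x^2] = 4x
  d/dx[12xy] = 12x·y' + 12y
  d/dx[-y^3] = -3y^2·y'
  d/dx[-18] = 0
Adding these up, d/dx[F] = 0 becomes
  (4x + 12y) + (12x - 3y^2)·y' = 0,
so isolating y',
  dy/dx = -(4x + 12y)/(12x - 3y^2) = 4(-x - 3y)/(3(4x - y^2))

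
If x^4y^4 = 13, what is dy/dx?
Apply d/dx to both sides, remembering that y depends on x. Each occurrence of y therefore brings in a y' = dy/dx via the chain rule.

With F(x, y) equal to the left-hand side minus the right, differentiate F term by term:
  d/dx[x^4y^4] = 4x^4y^3·y' + 4x^3y^4
  d/dx[-13] = 0
Adding these up, d/dx[F] = 0 becomes
  (4x^3y^4) + (4x^4y^3)·y' = 0,
so isolating y',
  dy/dx = -(4x^3y^4)/(4x^4y^3) = -y/x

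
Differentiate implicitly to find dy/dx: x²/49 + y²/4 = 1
Take d/dx of both sides. Since y is implicitly a function of x, the chain rule attaches a y' = dy/dx factor whenever we differentiate through y.

Set F(x, y) = (left side) − (right side), so the curve is F = 0. Differentiating each term of F:
  d/dx[x^2/49] = 2x/49
  d/dx[y^2/4] = y·y'/2
  d/dx[-1] = 0

Collecting, the y'-free part is the partial derivative in x and the y' coefficient is the partial derivative in y:
  ∂F/∂x = 2x/49
  ∂F/∂y = y/2

so d/dx[F(x, y(x))] = ∂F/∂x + (∂F/∂y)·y' = 0. Rearranging,
  dy/dx = -(∂F/∂x)/(∂F/∂y) = -(2x/49)/(y/2) = -4x/(49y)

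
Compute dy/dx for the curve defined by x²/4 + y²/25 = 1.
Take d/dx of both sides. Since y is implicitly a function of x, the chain rule attaches a y' = dy/dx factor whenever we differentiate through y.

Set F(x, y) = (left side) − (right side), so the curve is F = 0. Differentiating each term of F:
  d/dx[x^2/4] = x/2
  d/dx[y^2/25] = 2y·y'/25
  d/dx[-1] = 0

Collecting, the y'-free part is the partial derivative in x and the y' coefficient is the partial derivative in y:
  ∂F/∂x = x/2
  ∂F/∂y = 2y/25

so d/dx[F(x, y(x))] = ∂F/∂x + (∂F/∂y)·y' = 0. Rearranging,
  dy/dx = -(∂F/∂x)/(∂F/∂y) = -(x/2)/(2y/25) = -25x/(4y)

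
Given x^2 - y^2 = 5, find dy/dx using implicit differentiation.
Differentiate both sides with respect to x, treating y as y(x). By the chain rule, any term containing y contributes a factor of y' = dy/dx when we differentiate it.

Move every term to one side and write the relation as F(x, y) = 0. Term by term,
  d/dx[x^2] = 2x
  d/dx[-y^2] = -2y·y'
  d/dx[-5] = 0

The pieces without y' make up ∂F/∂x and the coefficient of y' is ∂F/∂y:
  ∂F/∂x = 2x,
  ∂F/∂y = -2y.

Since d/dx[F] = ∂F/∂x + (∂F/∂y)·y' = 0, solve for y':
  (∂F/∂y)·y' = -∂F/∂x
  dy/dx = -(∂F/∂x)/(∂F/∂y) = -(2x)/(-2y) = x/y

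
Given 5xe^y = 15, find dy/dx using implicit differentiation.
Differentiate both sides with respect to x, treating y as y(x). By the chain rule, any term containing y contributes a factor of y' = dy/dx when we differentiate it.

Move every term to one side and write the relation as F(x, y) = 0. Term by term,
  d/dx[5x·e^(y)] = 5x·y'·e^(y) + 5e^(y)
  d/dx[-15] = 0

The pieces without y' make up ∂F/∂x and the coefficient of y' is ∂F/∂y:
  ∂F/∂x = 5e^(y),
  ∂F/∂y = 5x·e^(y).

Since d/dx[F] = ∂F/∂x + (∂F/∂y)·y' = 0, solve for y':
  (∂F/∂y)·y' = -∂F/∂x
  dy/dx = -(∂F/∂x)/(∂F/∂y) = -(5e^(y))/(5x·e^(y)) = -1/x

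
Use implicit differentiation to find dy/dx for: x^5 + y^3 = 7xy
Differentiate both sides with respect to x, treating y as y(x). By the chain rule, any term containing y contributes a factor of y' = dy/dx when we differentiate it.

Move every term to one side and write the relation as F(x, y) = 0. Term by term,
  d/dx[x^5] = 5x^4
  d/dx[-7xy] = -7x·y' - 7y
  d/dx[y^3] = 3y^2·y'

The pieces without y' make up ∂F/∂x and the coefficient of y' is ∂F/∂y:
  ∂F/∂x = 5x^4 - 7y,
  ∂F/∂y = -7x + 3y^2.

Since d/dx[F] = ∂F/∂x + (∂F/∂y)·y' = 0, solve for y':
  (∂F/∂y)·y' = -∂F/∂x
  dy/dx = -(∂F/∂x)/(∂F/∂y) = -(5x^4 - 7y)/(-7x + 3y^2) = (5x^4 - 7y)/(7x - 3y^2)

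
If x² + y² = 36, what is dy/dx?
Differentiate both sides with respect to x, treating y as y(x). By the chain rule, any term containing y contributes a factor of y' = dy/dx when we differentiate it.

Move every term to one side and write the relation as F(x, y) = 0. Term by term,
  d/dx[x^2] = 2x
  d/dx[y^2] = 2y·y'
  d/dx[-36] = 0

The pieces without y' make up ∂F/∂x and the coefficient of y' is ∂F/∂y:
  ∂F/∂x = 2x,
  ∂F/∂y = 2y.

Since d/dx[F] = ∂F/∂x + (∂F/∂y)·y' = 0, solve for y':
  (∂F/∂y)·y' = -∂F/∂x
  dy/dx = -(∂F/∂x)/(∂F/∂y) = -(2x)/(2y) = -x/y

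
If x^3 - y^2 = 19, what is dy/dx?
Take d/dx of both sides. Since y is implicitly a function of x, the chain rule attaches a y' = dy/dx factor whenever we differentiate through y.

Set F(x, y) = (left side) − (right side), so the curve is F = 0. Differentiating each term of F:
  d/dx[x^3] = 3x^2
  d/dx[-y^2] = -2y·y'
  d/dx[-19] = 0

Collecting, the y'-free part is the partial derivative in x and the y' coefficient is the partial derivative in y:
  ∂F/∂x = 3x^2
  ∂F/∂y = -2y

so d/dx[F(x, y(x))] = ∂F/∂x + (∂F/∂y)·y' = 0. Rearranging,
  dy/dx = -(∂F/∂x)/(∂F/∂y) = -(3x^2)/(-2y) = 3x^2/(2y)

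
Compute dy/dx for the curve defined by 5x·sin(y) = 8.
Differentiate both sides with respect to x, treating y as y(x). By the chain rule, any term containing y contributes a factor of y' = dy/dx when we differentiate it.

Move every term to one side and write the relation as F(x, y) = 0. Term by term,
  d/dx[5x·sin(y)] = 5x·y'·cos(y) + 5sin(y)
  d/dx[-8] = 0

The pieces without y' make up ∂F/∂x and the coefficient of y' is ∂F/∂y:
  ∂F/∂x = 5sin(y),
  ∂F/∂y = 5x·cos(y).

Since d/dx[F] = ∂F/∂x + (∂F/∂y)·y' = 0, solve for y':
  (∂F/∂y)·y' = -∂F/∂x
  dy/dx = -(∂F/∂x)/(∂F/∂y) = -(5sin(y))/(5x·cos(y)) = -tan(y)/x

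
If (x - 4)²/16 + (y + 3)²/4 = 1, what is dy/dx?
Apply d/dx to both sides, remembering that y depends on x. Each occurrence of y therefore brings in a y' = dy/dx via the chain rule.

With F(x, y) equal to the left-hand side minus the right, differentiate F term by term:
  d/dx[(x - 4)^2/16] = x/8 - 1/2
  d/dx[(y + 3)^2/4] = y'(y + 3)/2
  d/dx[-1] = 0
Adding these up, d/dx[F] = 0 becomes
  (x/8 - 1/2) + (y/2 + 3/2)·y' = 0,
so isolating y',
  dy/dx = -(x/8 - 1/2)/(y/2 + 3/2)
        = -((x - 4)/8)/((y + 3)/2) = (4 - x)/(4(y + 3))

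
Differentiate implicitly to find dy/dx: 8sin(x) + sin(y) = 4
Differentiate both sides with respect to x, treating y as y(x). By the chain rule, any term containing y contributes a factor of y' = dy/dx when we differentiate it.

Move every term to one side and write the relation as F(x, y) = 0. Term by term,
  d/dx[8sin(x)] = 8cos(x)
  d/dx[sin(y)] = y'·cos(y)
  d/dx[-4] = 0

The pieces without y' make up ∂F/∂x and the coefficient of y' is ∂F/∂y:
  ∂F/∂x = 8cos(x),
  ∂F/∂y = cos(y).

Since d/dx[F] = ∂F/∂x + (∂F/∂y)·y' = 0, solve for y':
  (∂F/∂y)·y' = -∂F/∂x
  dy/dx = -(∂F/∂x)/(∂F/∂y) = -(8cos(x))/(cos(y)) = -8cos(x)/cos(y)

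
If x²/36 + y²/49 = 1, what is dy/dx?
Take d/dx of both sides. Since y is implicitly a function of x, the chain rule attaches a y' = dy/dx factor whenever we differentiate through y.

Set F(x, y) = (left side) − (right side), so the curve is F = 0. Differentiating each term of F:
  d/dx[x^2/36] = x/18
  d/dx[y^2/49] = 2y·y'/49
  d/dx[-1] = 0

Collecting, the y'-free part is the partial derivative in x and the y' coefficient is the partial derivative in y:
  ∂F/∂x = x/18
  ∂F/∂y = 2y/49

so d/dx[F(x, y(x))] = ∂F/∂x + (∂F/∂y)·y' = 0. Rearranging,
  dy/dx = -(∂F/∂x)/(∂F/∂y) = -(x/18)/(2y/49) = -49x/(36y)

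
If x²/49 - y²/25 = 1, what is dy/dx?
Differentiate the relation implicitly: treat y = y(x) and apply the chain rule, so every y-derivative picks up a y' = dy/dx factor.

With everything moved to the left-hand side, differentiate term by term:
  d/dx[x^2/49] = 2x/49
  d/dx[-y^2/25] = -2y·y'/25
  d/dx[-1] = 0

Separating the contributions that come from x directly and those that come through y:
  without y':      2x/49
  multiplying y':  -2y/25

so (2x/49) + (-2y/25)·y' = 0, and therefore
  dy/dx = -(2x/49)/(-2y/25) = 25x/(49y)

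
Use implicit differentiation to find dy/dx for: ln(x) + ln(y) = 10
Differentiate the relation implicitly: treat y = y(x) and apply the chain rule, so every y-derivative picks up a y' = dy/dx factor.

With everything moved to the left-hand side, differentiate term by term:
  d/dx[ln(x)] = 1/x
  d/dx[ln(y)] = y'/y
  d/dx[-10] = 0

Separating the contributions that come from x directly and those that come through y:
  without y':      1/x
  multiplying y':  1/y

so (1/x) + (1/y)·y' = 0, and therefore
  dy/dx = -(1/x)/(1/y) = -y/x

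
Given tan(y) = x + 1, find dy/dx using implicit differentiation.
Apply d/dx to both sides, remembering that y depends on x. Each occurrence of y therefore brings in a y' = dy/dx via the chain rule.

With F(x, y) equal to the left-hand side minus the right, differentiate F term by term:
  d/dx[-x] = -1
  d/dx[tan(y)] = y'(tan(y)^2 + 1)
  d/dx[-1] = 0
Adding these up, d/dx[F] = 0 becomes
  (-1) + (tan(y)^2 + 1)·y' = 0,
so isolating y',
  dy/dx = -(-1)/(tan(y)^2 + 1) = cos(y)^2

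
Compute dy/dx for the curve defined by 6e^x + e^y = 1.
Differentiate the relation implicitly: treat y = y(x) and apply the chain rule, so every y-derivative picks up a y' = dy/dx factor.

With everything moved to the left-hand side, differentiate term by term:
  d/dx[6e^(x)] = 6e^(x)
  d/dx[e^(y)] = y'·e^(y)
  d/dx[-1] = 0

Separating the contributions that come from x directly and those that come through y:
  without y':      6e^(x)
  multiplying y':  e^(y)

so (6e^(x)) + (e^(y))·y' = 0, and therefore
  dy/dx = -(6e^(x))/(e^(y)) = -6e^(x - y)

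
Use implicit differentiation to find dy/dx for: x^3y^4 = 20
Apply d/dx to both sides, remembering that y depends on x. Each occurrence of y therefore brings in a y' = dy/dx via the chain rule.

With F(x, y) equal to the left-hand side minus the right, differentiate F term by term:
  d/dx[x^3y^4] = 4x^3y^3·y' + 3x^2y^4
  d/dx[-20] = 0
Adding these up, d/dx[F] = 0 becomes
  (3x^2y^4) + (4x^3y^3)·y' = 0,
so isolating y',
  dy/dx = -(3x^2y^4)/(4x^3y^3) = -3y/(4x)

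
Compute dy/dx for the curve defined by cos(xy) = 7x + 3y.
Apply d/dx to both sides, remembering that y depends on x. Each occurrence of y therefore brings in a y' = dy/dx via the chain rule.

With F(x, y) equal to the left-hand side minus the right, differentiate F term by term:
  d/dx[-7x] = -7
  d/dx[-3y] = -3·y'
  d/dx[cos(xy)] = -(x·y' + y)·sin(xy)
Adding these up, d/dx[F] = 0 becomes
  (-y·sin(xy) - 7) + (-x·sin(xy) - 3)·y' = 0,
so isolating y',
  dy/dx = -(-y·sin(xy) - 7)/(-x·sin(xy) - 3) = -(y·sin(xy) + 7)/(x·sin(xy) + 3)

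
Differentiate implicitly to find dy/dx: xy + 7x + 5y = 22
Differentiate the relation implicitly: treat y = y(x) and apply the chain rule, so every y-derivative picks up a y' = dy/dx factor.

With everything moved to the left-hand side, differentiate term by term:
  d/dx[xy] = x·y' + y
  d/dx[7x] = 7
  d/dx[5y] = 5·y'
  d/dx[-22] = 0

Separating the contributions that come from x directly and those that come through y:
  without y':      y + 7
  multiplying y':  x + 5

so (y + 7) + (x + 5)·y' = 0, and therefore
  dy/dx = -(y + 7)/(x + 5) = (-y - 7)/(x + 5)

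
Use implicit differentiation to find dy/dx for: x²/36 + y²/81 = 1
Differentiate both sides with respect to x, treating y as y(x). By the chain rule, any term containing y contributes a factor of y' = dy/dx when we differentiate it.

Move every term to one side and write the relation as F(x, y) = 0. Term by term,
  d/dx[x^2/36] = x/18
  d/dx[y^2/81] = 2y·y'/81
  d/dx[-1] = 0

The pieces without y' make up ∂F/∂x and the coefficient of y' is ∂F/∂y:
  ∂F/∂x = x/18,
  ∂F/∂y = 2y/81.

Since d/dx[F] = ∂F/∂x + (∂F/∂y)·y' = 0, solve for y':
  (∂F/∂y)·y' = -∂F/∂x
  dy/dx = -(∂F/∂x)/(∂F/∂y) = -(x/18)/(2y/81) = -9x/(4y)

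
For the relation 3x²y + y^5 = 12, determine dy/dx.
Differentiate both sides with respect to x, treating y as y(x). By the chain rule, any term containing y contributes a factor of y' = dy/dx when we differentiate it.

Move every term to one side and write the relation as F(x, y) = 0. Term by term,
  d/dx[3x^2y] = 3x^2·y' + 6xy
  d/dx[y^5] = 5y^4·y'
  d/dx[-12] = 0

The pieces without y' make up ∂F/∂x and the coefficient of y' is ∂F/∂y:
  ∂F/∂x = 6xy,
  ∂F/∂y = 3x^2 + 5y^4.

Since d/dx[F] = ∂F/∂x + (∂F/∂y)·y' = 0, solve for y':
  (∂F/∂y)·y' = -∂F/∂x
  dy/dx = -(∂F/∂x)/(∂F/∂y) = -(6xy)/(3x^2 + 5y^4) = -6xy/(3x^2 + 5y^4)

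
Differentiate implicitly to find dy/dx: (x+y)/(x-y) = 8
Differentiate both sides with respect to x, treating y as y(x). By the chain rule, any term containing y contributes a factor of y' = dy/dx when we differentiate it.

Move every term to one side and write the relation as F(x, y) = 0. Term by term,
  d/dx[(x + y)/(x - y)] = (y' + 1)/(x - y) + (x + y)(y' - 1)/(x - y)^2
  d/dx[-8] = 0

The pieces without y' make up ∂F/∂x and the coefficient of y' is ∂F/∂y:
  ∂F/∂x = 1/(x - y) - (x + y)/(x - y)^2,
  ∂F/∂y = 1/(x - y) + (x + y)/(x - y)^2.

Since d/dx[F] = ∂F/∂x + (∂F/∂y)·y' = 0, solve for y':
  (∂F/∂y)·y' = -∂F/∂x
  dy/dx = -(∂F/∂x)/(∂F/∂y) = -(1/(x - y) - (x + y)/(x - y)^2)/(1/(x - y) + (x + y)/(x - y)^2)
        = -(-2y/(x - y)^2)/(2x/(x - y)^2) = y/x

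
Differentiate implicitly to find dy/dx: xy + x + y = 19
Differentiate both sides with respect to x, treating y as y(x). By the chain rule, any term containing y contributes a factor of y' = dy/dx when we differentiate it.

Move every term to one side and write the relation as F(x, y) = 0. Term by term,
  d/dx[xy] = x·y' + y
  d/dx[x] = 1
  d/dx[y] = y'
  d/dx[-19] = 0

The pieces without y' make up ∂F/∂x and the coefficient of y' is ∂F/∂y:
  ∂F/∂x = y + 1,
  ∂F/∂y = x + 1.

Since d/dx[F] = ∂F/∂x + (∂F/∂y)·y' = 0, solve for y':
  (∂F/∂y)·y' = -∂F/∂x
  dy/dx = -(∂F/∂x)/(∂F/∂y) = -(y + 1)/(x + 1) = (-y - 1)/(x + 1)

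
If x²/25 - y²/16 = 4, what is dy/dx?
Differentiate both sides with respect to x, treating y as y(x). By the chain rule, any term containing y contributes a factor of y' = dy/dx when we differentiate it.

Move every term to one side and write the relation as F(x, y) = 0. Term by term,
  d/dx[x^2/25] = 2x/25
  d/dx[-y^2/16] = -y·y'/8
  d/dx[-4] = 0

The pieces without y' make up ∂F/∂x and the coefficient of y' is ∂F/∂y:
  ∂F/∂x = 2x/25,
  ∂F/∂y = -y/8.

Since d/dx[F] = ∂F/∂x + (∂F/∂y)·y' = 0, solve for y':
  (∂F/∂y)·y' = -∂F/∂x
  dy/dx = -(∂F/∂x)/(∂F/∂y) = -(2x/25)/(-y/8) = 16x/(25y)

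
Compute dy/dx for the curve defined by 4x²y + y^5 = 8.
Differentiate both sides with respect to x, treating y as y(x). By the chain rule, any term containing y contributes a factor of y' = dy/dx when we differentiate it.

Move every term to one side and write the relation as F(x, y) = 0. Term by term,
  d/dx[4x^2y] = 4x^2·y' + 8xy
  d/dx[y^5] = 5y^4·y'
  d/dx[-8] = 0

The pieces without y' make up ∂F/∂x and the coefficient of y' is ∂F/∂y:
  ∂F/∂x = 8xy,
  ∂F/∂y = 4x^2 + 5y^4.

Since d/dx[F] = ∂F/∂x + (∂F/∂y)·y' = 0, solve for y':
  (∂F/∂y)·y' = -∂F/∂x
  dy/dx = -(∂F/∂x)/(∂F/∂y) = -(8xy)/(4x^2 + 5y^4) = -8xy/(4x^2 + 5y^4)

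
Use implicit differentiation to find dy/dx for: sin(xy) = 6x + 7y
Take d/dx of both sides. Since y is implicitly a function of x, the chain rule attaches a y' = dy/dx factor whenever we differentiate through y.

Set F(x, y) = (left side) − (right side), so the curve is F = 0. Differentiating each term of F:
  d/dx[-6x] = -6
  d/dx[-7y] = -7·y'
  d/dx[sin(xy)] = (x·y' + y)·cos(xy)

Collecting, the y'-free part is the partial derivative in x and the y' coefficient is the partial derivative in y:
  ∂F/∂x = y·cos(xy) - 6
  ∂F/∂y = x·cos(xy) - 7

so d/dx[F(x, y(x))] = ∂F/∂x + (∂F/∂y)·y' = 0. Rearranging,
  dy/dx = -(∂F/∂x)/(∂F/∂y) = -(y·cos(xy) - 6)/(x·cos(xy) - 7) = (-y·cos(xy) + 6)/(x·cos(xy) - 7)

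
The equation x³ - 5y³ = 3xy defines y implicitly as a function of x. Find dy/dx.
Differentiate both sides with respect to x, treating y as y(x). By the chain rule, any term containing y contributes a factor of y' = dy/dx when we differentiate it.

Move every term to one side and write the relation as F(x, y) = 0. Term by term,
  d/dx[x^3] = 3x^2
  d/dx[-3xy] = -3x·y' - 3y
  d/dx[-5y^3] = -15y^2·y'

The pieces without y' make up ∂F/∂x and the coefficient of y' is ∂F/∂y:
  ∂F/∂x = 3x^2 - 3y,
  ∂F/∂y = -3x - 15y^2.

Since d/dx[F] = ∂F/∂x + (∂F/∂y)·y' = 0, solve for y':
  (∂F/∂y)·y' = -∂F/∂x
  dy/dx = -(∂F/∂x)/(∂F/∂y) = -(3x^2 - 3y)/(-3x - 15y^2) = (x^2 - y)/(x + 5y^2)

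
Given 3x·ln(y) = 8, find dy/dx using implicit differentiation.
Differentiate both sides with respect to x, treating y as y(x). By the chain rule, any term containing y contributes a factor of y' = dy/dx when we differentiate it.

Move every term to one side and write the relation as F(x, y) = 0. Term by term,
  d/dx[3x·ln(y)] = 3x·y'/y + 3ln(y)
  d/dx[-8] = 0

The pieces without y' make up ∂F/∂x and the coefficient of y' is ∂F/∂y:
  ∂F/∂x = 3ln(y),
  ∂F/∂y = 3x/y.

Since d/dx[F] = ∂F/∂x + (∂F/∂y)·y' = 0, solve for y':
  (∂F/∂y)·y' = -∂F/∂x
  dy/dx = -(∂F/∂x)/(∂F/∂y) = -(3ln(y))/(3x/y) = -y·ln(y)/x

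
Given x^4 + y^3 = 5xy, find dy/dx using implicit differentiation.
Take d/dx of both sides. Since y is implicitly a function of x, the chain rule attaches a y' = dy/dx factor whenever we differentiate through y.

Set F(x, y) = (left side) − (right side), so the curve is F = 0. Differentiating each term of F:
  d/dx[x^4] = 4x^3
  d/dx[-5xy] = -5x·y' - 5y
  d/dx[y^3] = 3y^2·y'

Collecting, the y'-free part is the partial derivative in x and the y' coefficient is the partial derivative in y:
  ∂F/∂x = 4x^3 - 5y
  ∂F/∂y = -5x + 3y^2

so d/dx[F(x, y(x))] = ∂F/∂x + (∂F/∂y)·y' = 0. Rearranging,
  dy/dx = -(∂F/∂x)/(∂F/∂y) = -(4x^3 - 5y)/(-5x + 3y^2) = (4x^3 - 5y)/(5x - 3y^2)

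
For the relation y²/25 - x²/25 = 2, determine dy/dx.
Differentiate the relation implicitly: treat y = y(x) and apply the chain rule, so every y-derivative picks up a y' = dy/dx factor.

With everything moved to the left-hand side, differentiate term by term:
  d/dx[-x^2/25] = -2x/25
  d/dx[y^2/25] = 2y·y'/25
  d/dx[-2] = 0

Separating the contributions that come from x directly and those that come through y:
  without y':      -2x/25
  multiplying y':  2y/25

so (-2x/25) + (2y/25)·y' = 0, and therefore
  dy/dx = -(-2x/25)/(2y/25) = x/y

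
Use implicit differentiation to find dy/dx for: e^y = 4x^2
Apply d/dx to both sides, remembering that y depends on x. Each occurrence of y therefore brings in a y' = dy/dx via the chain rule.

With F(x, y) equal to the left-hand side minus the right, differentiate F term by term:
  d/dx[-4x^2] = -8x
  d/dx[e^(y)] = y'·e^(y)
Adding these up, d/dx[F] = 0 becomes
  (-8x) + (e^(y))·y' = 0,
so isolating y',
  dy/dx = -(-8x)/(e^(y)) = 8x·e^(-y)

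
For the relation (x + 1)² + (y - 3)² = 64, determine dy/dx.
Differentiate the relation implicitly: treat y = y(x) and apply the chain rule, so every y-derivative picks up a y' = dy/dx factor.

With everything moved to the left-hand side, differentiate term by term:
  d/dx[(x + 1)^2] = 2x + 2
  d/dx[(y - 3)^2] = 2·y'(y - 3)
  d/dx[-64] = 0

Separating the contributions that come from x directly and those that come through y:
  without y':      2x + 2
  multiplying y':  2y - 6

so (2x + 2) + (2y - 6)·y' = 0, and therefore
  dy/dx = -(2x + 2)/(2y - 6) = (-x - 1)/(y - 3)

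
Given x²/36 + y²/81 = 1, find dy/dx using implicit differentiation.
Take d/dx of both sides. Since y is implicitly a function of x, the chain rule attaches a y' = dy/dx factor whenever we differentiate through y.

Set F(x, y) = (left side) − (right side), so the curve is F = 0. Differentiating each term of F:
  d/dx[x^2/36] = x/18
  d/dx[y^2/81] = 2y·y'/81
  d/dx[-1] = 0

Collecting, the y'-free part is the partial derivative in x and the y' coefficient is the partial derivative in y:
  ∂F/∂x = x/18
  ∂F/∂y = 2y/81

so d/dx[F(x, y(x))] = ∂F/∂x + (∂F/∂y)·y' = 0. Rearranging,
  dy/dx = -(∂F/∂x)/(∂F/∂y) = -(x/18)/(2y/81) = -9x/(4y)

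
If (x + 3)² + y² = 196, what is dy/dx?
Differentiate both sides with respect to x, treating y as y(x). By the chain rule, any term containing y contributes a factor of y' = dy/dx when we differentiate it.

Move every term to one side and write the relation as F(x, y) = 0. Term by term,
  d/dx[y^2] = 2y·y'
  d/dx[(x + 3)^2] = 2x + 6
  d/dx[-196] = 0

The pieces without y' make up ∂F/∂x and the coefficient of y' is ∂F/∂y:
  ∂F/∂x = 2x + 6,
  ∂F/∂y = 2y.

Since d/dx[F] = ∂F/∂x + (∂F/∂y)·y' = 0, solve for y':
  (∂F/∂y)·y' = -∂F/∂x
  dy/dx = -(∂F/∂x)/(∂F/∂y) = -(2x + 6)/(2y) = (-x - 3)/y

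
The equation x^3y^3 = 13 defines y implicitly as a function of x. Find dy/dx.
Differentiate both sides with respect to x, treating y as y(x). By the chain rule, any term containing y contributes a factor of y' = dy/dx when we differentiate it.

Move every term to one side and write the relation as F(x, y) = 0. Term by term,
  d/dx[x^3y^3] = 3x^3y^2·y' + 3x^2y^3
  d/dx[-13] = 0

The pieces without y' make up ∂F/∂x and the coefficient of y' is ∂F/∂y:
  ∂F/∂x = 3x^2y^3,
  ∂F/∂y = 3x^3y^2.

Since d/dx[F] = ∂F/∂x + (∂F/∂y)·y' = 0, solve for y':
  (∂F/∂y)·y' = -∂F/∂x
  dy/dx = -(∂F/∂x)/(∂F/∂y) = -(3x^2y^3)/(3x^3y^2) = -y/x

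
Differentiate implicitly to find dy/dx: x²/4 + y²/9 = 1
Take d/dx of both sides. Since y is implicitly a function of x, the chain rule attaches a y' = dy/dx factor whenever we differentiate through y.

Set F(x, y) = (left side) − (right side), so the curve is F = 0. Differentiating each term of F:
  d/dx[x^2/4] = x/2
  d/dx[y^2/9] = 2y·y'/9
  d/dx[-1] = 0

Collecting, the y'-free part is the partial derivative in x and the y' coefficient is the partial derivative in y:
  ∂F/∂x = x/2
  ∂F/∂y = 2y/9

so d/dx[F(x, y(x))] = ∂F/∂x + (∂F/∂y)·y' = 0. Rearranging,
  dy/dx = -(∂F/∂x)/(∂F/∂y) = -(x/2)/(2y/9) = -9x/(4y)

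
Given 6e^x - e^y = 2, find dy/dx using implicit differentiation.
Differentiate both sides with respect to x, treating y as y(x). By the chain rule, any term containing y contributes a factor of y' = dy/dx when we differentiate it.

Move every term to one side and write the relation as F(x, y) = 0. Term by term,
  d/dx[6e^(x)] = 6e^(x)
  d/dx[-e^(y)] = -y'·e^(y)
  d/dx[-2] = 0

The pieces without y' make up ∂F/∂x and the coefficient of y' is ∂F/∂y:
  ∂F/∂x = 6e^(x),
  ∂F/∂y = -e^(y).

Since d/dx[F] = ∂F/∂x + (∂F/∂y)·y' = 0, solve for y':
  (∂F/∂y)·y' = -∂F/∂x
  dy/dx = -(∂F/∂x)/(∂F/∂y) = -(6e^(x))/(-e^(y)) = 6e^(x - y)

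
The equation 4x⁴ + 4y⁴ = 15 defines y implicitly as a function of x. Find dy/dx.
Differentiate both sides with respect to x, treating y as y(x). By the chain rule, any term containing y contributes a factor of y' = dy/dx when we differentiate it.

Move every term to one side and write the relation as F(x, y) = 0. Term by term,
  d/dx[4x^4] = 16x^3
  d/dx[4y^4] = 16y^3·y'
  d/dx[-15] = 0

The pieces without y' make up ∂F/∂x and the coefficient of y' is ∂F/∂y:
  ∂F/∂x = 16x^3,
  ∂F/∂y = 16y^3.

Since d/dx[F] = ∂F/∂x + (∂F/∂y)·y' = 0, solve for y':
  (∂F/∂y)·y' = -∂F/∂x
  dy/dx = -(∂F/∂x)/(∂F/∂y) = -(16x^3)/(16y^3) = -x^3/y^3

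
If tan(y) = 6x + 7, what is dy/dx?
Differentiate the relation implicitly: treat y = y(x) and apply the chain rule, so every y-derivative picks up a y' = dy/dx factor.

With everything moved to the left-hand side, differentiate term by term:
  d/dx[-6x] = -6
  d/dx[tan(y)] = y'(tan(y)^2 + 1)
  d/dx[-7] = 0

Separating the contributions that come from x directly and those that come through y:
  without y':      -6
  multiplying y':  tan(y)^2 + 1

so (-6) + (tan(y)^2 + 1)·y' = 0, and therefore
  dy/dx = -(-6)/(tan(y)^2 + 1) = 6cos(y)^2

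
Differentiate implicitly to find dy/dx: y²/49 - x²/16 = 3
Take d/dx of both sides. Since y is implicitly a function of x, the chain rule attaches a y' = dy/dx factor whenever we differentiate through y.

Set F(x, y) = (left side) − (right side), so the curve is F = 0. Differentiating each term of F:
  d/dx[-x^2/16] = -x/8
  d/dx[y^2/49] = 2y·y'/49
  d/dx[-3] = 0

Collecting, the y'-free part is the partial derivative in x and the y' coefficient is the partial derivative in y:
  ∂F/∂x = -x/8
  ∂F/∂y = 2y/49

so d/dx[F(x, y(x))] = ∂F/∂x + (∂F/∂y)·y' = 0. Rearranging,
  dy/dx = -(∂F/∂x)/(∂F/∂y) = -(-x/8)/(2y/49) = 49x/(16y)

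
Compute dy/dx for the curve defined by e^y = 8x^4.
Differentiate the relation implicitly: treat y = y(x) and apply the chain rule, so every y-derivative picks up a y' = dy/dx factor.

With everything moved to the left-hand side, differentiate term by term:
  d/dx[-8x^4] = -32x^3
  d/dx[e^(y)] = y'·e^(y)

Separating the contributions that come from x directly and those that come through y:
  without y':      -32x^3
  multiplying y':  e^(y)

so (-32x^3) + (e^(y))·y' = 0, and therefore
  dy/dx = -(-32x^3)/(e^(y)) = 32x^3e^(-y)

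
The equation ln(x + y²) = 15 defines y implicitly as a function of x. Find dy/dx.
Differentiate both sides with respect to x, treating y as y(x). By the chain rule, any term containing y contributes a factor of y' = dy/dx when we differentiate it.

Move every term to one side and write the relation as F(x, y) = 0. Term by term,
  d/dx[ln(x + y^2)] = (2y·y' + 1)/(x + y^2)
  d/dx[-15] = 0

The pieces without y' make up ∂F/∂x and the coefficient of y' is ∂F/∂y:
  ∂F/∂x = 1/(x + y^2),
  ∂F/∂y = 2y/(x + y^2).

Since d/dx[F] = ∂F/∂x + (∂F/∂y)·y' = 0, solve for y':
  (∂F/∂y)·y' = -∂F/∂x
  dy/dx = -(∂F/∂x)/(∂F/∂y) = -(1/(x + y^2))/(2y/(x + y^2)) = -1/(2y)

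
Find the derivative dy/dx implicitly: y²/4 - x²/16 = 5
Apply d/dx to both sides, remembering that y depends on x. Each occurrence of y therefore brings in a y' = dy/dx via the chain rule.

With F(x, y) equal to the left-hand side minus the right, differentiate F term by term:
  d/dx[-x^2/16] = -x/8
  d/dx[y^2/4] = y·y'/2
  d/dx[-5] = 0
Adding these up, d/dx[F] = 0 becomes
  (-x/8) + (y/2)·y' = 0,
so isolating y',
  dy/dx = -(-x/8)/(y/2) = x/(4y)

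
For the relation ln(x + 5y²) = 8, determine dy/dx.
Take d/dx of both sides. Since y is implicitly a function of x, the chain rule attaches a y' = dy/dx factor whenever we differentiate through y.

Set F(x, y) = (left side) − (right side), so the curve is F = 0. Differentiating each term of F:
  d/dx[ln(x + 5y^2)] = (10y·y' + 1)/(x + 5y^2)
  d/dx[-8] = 0

Collecting, the y'-free part is the partial derivative in x and the y' coefficient is the partial derivative in y:
  ∂F/∂x = 1/(x + 5y^2)
  ∂F/∂y = 10y/(x + 5y^2)

so d/dx[F(x, y(x))] = ∂F/∂x + (∂F/∂y)·y' = 0. Rearranging,
  dy/dx = -(∂F/∂x)/(∂F/∂y) = -(1/(x + 5y^2))/(10y/(x + 5y^2)) = -1/(10y)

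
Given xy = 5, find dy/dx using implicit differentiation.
Apply d/dx to both sides, remembering that y depends on x. Each occurrence of y therefore brings in a y' = dy/dx via the chain rule.

With F(x, y) equal to the left-hand side minus the right, differentiate F term by term:
  d/dx[xy] = x·y' + y
  d/dx[-5] = 0
Adding these up, d/dx[F] = 0 becomes
  (y) + (x)·y' = 0,
so isolating y',
  dy/dx = -(y)/(x) = -y/x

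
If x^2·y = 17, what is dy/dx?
Differentiate both sides with respect to x, treating y as y(x). By the chain rule, any term containing y contributes a factor of y' = dy/dx when we differentiate it.

Move every term to one side and write the relation as F(x, y) = 0. Term by term,
  d/dx[x^2y] = x^2·y' + 2xy
  d/dx[-17] = 0

The pieces without y' make up ∂F/∂x and the coefficient of y' is ∂F/∂y:
  ∂F/∂x = 2xy,
  ∂F/∂y = x^2.

Since d/dx[F] = ∂F/∂x + (∂F/∂y)·y' = 0, solve for y':
  (∂F/∂y)·y' = -∂F/∂x
  dy/dx = -(∂F/∂x)/(∂F/∂y) = -(2xy)/(x^2) = -2y/x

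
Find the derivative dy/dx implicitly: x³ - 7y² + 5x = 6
Take d/dx of both sides. Since y is implicitly a function of x, the chain rule attaches a y' = dy/dx factor whenever we differentiate through y.

Set F(x, y) = (left side) − (right side), so the curve is F = 0. Differentiating each term of F:
  d/dx[x^3] = 3x^2
  d/dx[5x] = 5
  d/dx[-7y^2] = -14y·y'
  d/dx[-6] = 0

Collecting, the y'-free part is the partial derivative in x and the y' coefficient is the partial derivative in y:
  ∂F/∂x = 3x^2 + 5
  ∂F/∂y = -14y

so d/dx[F(x, y(x))] = ∂F/∂x + (∂F/∂y)·y' = 0. Rearranging,
  dy/dx = -(∂F/∂x)/(∂F/∂y) = -(3x^2 + 5)/(-14y) = (3x^2 + 5)/(14y)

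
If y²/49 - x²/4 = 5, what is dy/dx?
Differentiate both sides with respect to x, treating y as y(x). By the chain rule, any term containing y contributes a factor of y' = dy/dx when we differentiate it.

Move every term to one side and write the relation as F(x, y) = 0. Term by term,
  d/dx[-x^2/4] = -x/2
  d/dx[y^2/49] = 2y·y'/49
  d/dx[-5] = 0

The pieces without y' make up ∂F/∂x and the coefficient of y' is ∂F/∂y:
  ∂F/∂x = -x/2,
  ∂F/∂y = 2y/49.

Since d/dx[F] = ∂F/∂x + (∂F/∂y)·y' = 0, solve for y':
  (∂F/∂y)·y' = -∂F/∂x
  dy/dx = -(∂F/∂x)/(∂F/∂y) = -(-x/2)/(2y/49) = 49x/(4y)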